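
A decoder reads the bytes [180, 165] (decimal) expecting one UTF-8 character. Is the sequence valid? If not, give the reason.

invalid (continuation byte with no leading byte)

Byte 0xB4 = 10110100 has the form 10xxxxxx — a continuation byte — but there is no preceding leading byte.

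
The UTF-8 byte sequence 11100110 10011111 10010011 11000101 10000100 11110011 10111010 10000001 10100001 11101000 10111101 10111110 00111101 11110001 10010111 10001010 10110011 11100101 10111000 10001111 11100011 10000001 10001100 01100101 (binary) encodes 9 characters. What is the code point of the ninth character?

Offset 0: leading byte 0xE6 = 11100110 → 3-byte char #1 = E6 9F 93.
Offset 3: leading byte 0xC5 = 11000101 → 2-byte char #2 = C5 84.
Offset 5: leading byte 0xF3 = 11110011 → 4-byte char #3 = F3 BA 81 A1.
Offset 9: leading byte 0xE8 = 11101000 → 3-byte char #4 = E8 BD BE.
Offset 12: leading byte 0x3D = 00111101 → 1-byte char #5 = 3D.
Offset 13: leading byte 0xF1 = 11110001 → 4-byte char #6 = F1 97 8A B3.
Offset 17: leading byte 0xE5 = 11100101 → 3-byte char #7 = E5 B8 8F.
Offset 20: leading byte 0xE3 = 11100011 → 3-byte char #8 = E3 81 8C.
Offset 23: leading byte 0x65 = 01100101 → 1-byte char #9 = 65.
Leading byte 0x65 = 01100101 matches 0xxxxxxx → 1-byte sequence.
Byte 1: 0x65 = 01100101, payload 1100101 (7 bits).
Concatenate: 1100101 = 0x65 (7 bits → U+0065).

U+0065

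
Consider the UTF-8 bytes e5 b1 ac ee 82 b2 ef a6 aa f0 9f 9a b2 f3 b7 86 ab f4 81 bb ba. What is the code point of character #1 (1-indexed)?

U+5C6C

Offset 0: leading byte 0xE5 = 11100101 → 3-byte char #1 = E5 B1 AC.
Leading byte 0xE5 = 11100101 matches 1110xxxx → 3-byte sequence.
Byte 1: 0xE5 = 11100101, payload 0101 (4 bits).
Byte 2: 0xB1 = 10110001 (10xxxxxx ✓), payload 110001.
Byte 3: 0xAC = 10101100 (10xxxxxx ✓), payload 101100.
Concatenate: 0101110001101100 = 0x5C6C (16 bits → U+5C6C).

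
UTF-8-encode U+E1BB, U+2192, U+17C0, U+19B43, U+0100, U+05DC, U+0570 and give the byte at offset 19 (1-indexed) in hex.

1-indexed offset 19 is 0-indexed offset 18.
U+E1BB → 3-byte form EE 86 BB at offsets 0–2.
U+2192 → 3-byte form E2 86 92 at offsets 3–5.
U+17C0 → 3-byte form E1 9F 80 at offsets 6–8.
U+19B43 → 4-byte form F0 99 AD 83 at offsets 9–12.
U+0100 → 2-byte form C4 80 at offsets 13–14.
U+05DC → 2-byte form D7 9C at offsets 15–16.
U+0570 → 2-byte form D5 B0 at offsets 17–18.
Offset 18 falls in char 7's range; it's byte 2 of D5 B0 = 0xB0.

0xB0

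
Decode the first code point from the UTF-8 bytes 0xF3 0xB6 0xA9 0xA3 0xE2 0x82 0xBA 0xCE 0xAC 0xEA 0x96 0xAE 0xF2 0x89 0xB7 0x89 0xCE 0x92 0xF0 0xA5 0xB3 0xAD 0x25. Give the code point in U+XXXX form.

U+F6A63

Offset 0: leading byte 0xF3 = 11110011 → 4-byte char #1 = F3 B6 A9 A3.
Leading byte 0xF3 = 11110011 matches 11110xxx → 4-byte sequence.
Byte 1: 0xF3 = 11110011, payload 011 (3 bits).
Byte 2: 0xB6 = 10110110 (10xxxxxx ✓), payload 110110.
Byte 3: 0xA9 = 10101001 (10xxxxxx ✓), payload 101001.
Byte 4: 0xA3 = 10100011 (10xxxxxx ✓), payload 100011.
Concatenate: 011110110101001100011 = 0xF6A63 (21 bits → U+F6A63).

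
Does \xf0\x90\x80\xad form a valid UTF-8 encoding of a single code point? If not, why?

valid

Leading byte 0xF0 = 11110000 → 4-byte form.
Continuation bytes 0x90=10010000, 0x80=10000000, 0xAD=10101101 all match 10xxxxxx.
Decoded value 0x1002D is ≥ 0x10000 (shortest form) and not a surrogate.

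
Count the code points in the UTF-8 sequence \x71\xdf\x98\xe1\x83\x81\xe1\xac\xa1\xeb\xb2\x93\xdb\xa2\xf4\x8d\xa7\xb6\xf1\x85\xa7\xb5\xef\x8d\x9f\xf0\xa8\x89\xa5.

Byte at offset 0: 0x71 = 01110001 → 1-byte char (#1). Advance 1.
Byte at offset 1: 0xDF = 11011111 → 2-byte char (#2). Advance 2.
Byte at offset 3: 0xE1 = 11100001 → 3-byte char (#3). Advance 3.
Byte at offset 6: 0xE1 = 11100001 → 3-byte char (#4). Advance 3.
Byte at offset 9: 0xEB = 11101011 → 3-byte char (#5). Advance 3.
Byte at offset 12: 0xDB = 11011011 → 2-byte char (#6). Advance 2.
Byte at offset 14: 0xF4 = 11110100 → 4-byte char (#7). Advance 4.
Byte at offset 18: 0xF1 = 11110001 → 4-byte char (#8). Advance 4.
Byte at offset 22: 0xEF = 11101111 → 3-byte char (#9). Advance 3.
Byte at offset 25: 0xF0 = 11110000 → 4-byte char (#10). Advance 4.
Reached end at offset 29 after 10 code points.

10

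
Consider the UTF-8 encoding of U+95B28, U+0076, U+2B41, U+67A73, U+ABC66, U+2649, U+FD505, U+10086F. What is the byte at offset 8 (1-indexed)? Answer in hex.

0x81

1-indexed offset 8 is 0-indexed offset 7.
U+95B28 → 4-byte form F2 95 AC A8 at offsets 0–3.
U+0076 → 1-byte form 76 at offsets 4–4.
U+2B41 → 3-byte form E2 AD 81 at offsets 5–7.
Offset 7 falls in char 3's range; it's byte 3 of E2 AD 81 = 0x81.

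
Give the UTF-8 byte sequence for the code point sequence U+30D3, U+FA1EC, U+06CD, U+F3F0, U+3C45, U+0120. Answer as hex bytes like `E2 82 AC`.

U+30D3: 3-byte form → E3 83 93.
U+FA1EC: 4-byte form → F3 BA 87 AC.
U+06CD: 2-byte form → DB 8D.
U+F3F0: 3-byte form → EF 8F B0.
U+3C45: 3-byte form → E3 B1 85.
U+0120: 2-byte form → C4 A0.
Concatenated (17 bytes): E3 83 93 F3 BA 87 AC DB 8D EF 8F B0 E3 B1 85 C4 A0.

E3 83 93 F3 BA 87 AC DB 8D EF 8F B0 E3 B1 85 C4 A0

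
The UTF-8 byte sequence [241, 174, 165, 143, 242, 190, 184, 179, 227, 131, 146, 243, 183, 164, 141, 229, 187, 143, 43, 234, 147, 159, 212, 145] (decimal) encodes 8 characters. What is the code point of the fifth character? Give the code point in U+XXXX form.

Offset 0: leading byte 0xF1 = 11110001 → 4-byte char #1 = F1 AE A5 8F.
Offset 4: leading byte 0xF2 = 11110010 → 4-byte char #2 = F2 BE B8 B3.
Offset 8: leading byte 0xE3 = 11100011 → 3-byte char #3 = E3 83 92.
Offset 11: leading byte 0xF3 = 11110011 → 4-byte char #4 = F3 B7 A4 8D.
Offset 15: leading byte 0xE5 = 11100101 → 3-byte char #5 = E5 BB 8F.
Leading byte 0xE5 = 11100101 matches 1110xxxx → 3-byte sequence.
Byte 1: 0xE5 = 11100101, payload 0101 (4 bits).
Byte 2: 0xBB = 10111011 (10xxxxxx ✓), payload 111011.
Byte 3: 0x8F = 10001111 (10xxxxxx ✓), payload 001111.
Concatenate: 0101111011001111 = 0x5ECF (16 bits → U+5ECF).

U+5ECF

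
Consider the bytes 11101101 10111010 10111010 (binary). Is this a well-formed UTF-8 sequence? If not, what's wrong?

Structurally a 3-byte sequence; payload = 0xDEBA.
But 0xDEBA is in U+D800–U+DFFF, the surrogate range. Surrogates are not Unicode scalar values and are forbidden in UTF-8.

invalid (encodes a surrogate (U+D800–U+DFFF))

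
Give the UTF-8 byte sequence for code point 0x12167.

F0 92 85 A7

U+12167 = 0x12167 = 74087 decimal. In range U+10000–U+10FFFF → 4-byte form: 11110xxx 10xxxxxx 10xxxxxx 10xxxxxx.
Binary (21 bits): 000010010000101100111.
Split 3+6+6+6: 000 | 010010 | 000101 | 100111.
Byte 1: 11110000 = 0xF0.
Byte 2: 10010010 = 0x92.
Byte 3: 10000101 = 0x85.
Byte 4: 10100111 = 0xA7.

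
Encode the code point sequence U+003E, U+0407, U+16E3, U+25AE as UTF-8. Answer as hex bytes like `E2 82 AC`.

U+003E: 1-byte form → 3E.
U+0407: 2-byte form → D0 87.
U+16E3: 3-byte form → E1 9B A3.
U+25AE: 3-byte form → E2 96 AE.
Concatenated (9 bytes): 3E D0 87 E1 9B A3 E2 96 AE.

3E D0 87 E1 9B A3 E2 96 AE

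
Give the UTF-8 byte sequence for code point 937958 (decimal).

U+E4FE6 = 0xE4FE6 = 937958 decimal. In range U+10000–U+10FFFF → 4-byte form: 11110xxx 10xxxxxx 10xxxxxx 10xxxxxx.
Binary (21 bits): 011100100111111100110.
Split 3+6+6+6: 011 | 100100 | 111111 | 100110.
Byte 1: 11110011 = 0xF3.
Byte 2: 10100100 = 0xA4.
Byte 3: 10111111 = 0xBF.
Byte 4: 10100110 = 0xA6.

F3 A4 BF A6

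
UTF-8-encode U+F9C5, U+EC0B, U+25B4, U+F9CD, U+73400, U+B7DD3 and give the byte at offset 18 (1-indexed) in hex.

1-indexed offset 18 is 0-indexed offset 17.
U+F9C5 → 3-byte form EF A7 85 at offsets 0–2.
U+EC0B → 3-byte form EE B0 8B at offsets 3–5.
U+25B4 → 3-byte form E2 96 B4 at offsets 6–8.
U+F9CD → 3-byte form EF A7 8D at offsets 9–11.
U+73400 → 4-byte form F1 B3 90 80 at offsets 12–15.
U+B7DD3 → 4-byte form F2 B7 B7 93 at offsets 16–19.
Offset 17 falls in char 6's range; it's byte 2 of F2 B7 B7 93 = 0xB7.

0xB7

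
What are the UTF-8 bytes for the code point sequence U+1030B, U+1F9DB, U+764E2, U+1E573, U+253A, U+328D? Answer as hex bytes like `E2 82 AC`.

U+1030B: 4-byte form → F0 90 8C 8B.
U+1F9DB: 4-byte form → F0 9F A7 9B.
U+764E2: 4-byte form → F1 B6 93 A2.
U+1E573: 4-byte form → F0 9E 95 B3.
U+253A: 3-byte form → E2 94 BA.
U+328D: 3-byte form → E3 8A 8D.
Concatenated (22 bytes): F0 90 8C 8B F0 9F A7 9B F1 B6 93 A2 F0 9E 95 B3 E2 94 BA E3 8A 8D.

F0 90 8C 8B F0 9F A7 9B F1 B6 93 A2 F0 9E 95 B3 E2 94 BA E3 8A 8D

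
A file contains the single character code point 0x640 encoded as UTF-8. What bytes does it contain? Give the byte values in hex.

D9 80

U+0640 = 0x640 = 1600 decimal. In range U+0080–U+07FF → 2-byte form: 110xxxxx 10xxxxxx.
Binary (11 bits): 11001000000.
Split 5+6: 11001 | 000000.
Byte 1: 11011001 = 0xD9.
Byte 2: 10000000 = 0x80.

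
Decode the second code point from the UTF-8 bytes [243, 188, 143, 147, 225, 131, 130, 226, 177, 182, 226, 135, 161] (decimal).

Offset 0: leading byte 0xF3 = 11110011 → 4-byte char #1 = F3 BC 8F 93.
Offset 4: leading byte 0xE1 = 11100001 → 3-byte char #2 = E1 83 82.
Leading byte 0xE1 = 11100001 matches 1110xxxx → 3-byte sequence.
Byte 1: 0xE1 = 11100001, payload 0001 (4 bits).
Byte 2: 0x83 = 10000011 (10xxxxxx ✓), payload 000011.
Byte 3: 0x82 = 10000010 (10xxxxxx ✓), payload 000010.
Concatenate: 0001000011000010 = 0x10C2 (16 bits → U+10C2).

U+10C2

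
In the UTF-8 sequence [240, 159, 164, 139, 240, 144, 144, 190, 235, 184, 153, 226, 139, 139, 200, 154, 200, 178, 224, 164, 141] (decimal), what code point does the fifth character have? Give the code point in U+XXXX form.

U+021A

Offset 0: leading byte 0xF0 = 11110000 → 4-byte char #1 = F0 9F A4 8B.
Offset 4: leading byte 0xF0 = 11110000 → 4-byte char #2 = F0 90 90 BE.
Offset 8: leading byte 0xEB = 11101011 → 3-byte char #3 = EB B8 99.
Offset 11: leading byte 0xE2 = 11100010 → 3-byte char #4 = E2 8B 8B.
Offset 14: leading byte 0xC8 = 11001000 → 2-byte char #5 = C8 9A.
Leading byte 0xC8 = 11001000 matches 110xxxxx → 2-byte sequence.
Byte 1: 0xC8 = 11001000, payload 01000 (5 bits).
Byte 2: 0x9A = 10011010 (10xxxxxx ✓), payload 011010.
Concatenate: 01000011010 = 0x21A (11 bits → U+021A).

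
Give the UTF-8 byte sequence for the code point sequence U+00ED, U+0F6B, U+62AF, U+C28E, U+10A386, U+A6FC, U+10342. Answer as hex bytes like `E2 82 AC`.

U+00ED: 2-byte form → C3 AD.
U+0F6B: 3-byte form → E0 BD AB.
U+62AF: 3-byte form → E6 8A AF.
U+C28E: 3-byte form → EC 8A 8E.
U+10A386: 4-byte form → F4 8A 8E 86.
U+A6FC: 3-byte form → EA 9B BC.
U+10342: 4-byte form → F0 90 8D 82.
Concatenated (22 bytes): C3 AD E0 BD AB E6 8A AF EC 8A 8E F4 8A 8E 86 EA 9B BC F0 90 8D 82.

C3 AD E0 BD AB E6 8A AF EC 8A 8E F4 8A 8E 86 EA 9B BC F0 90 8D 82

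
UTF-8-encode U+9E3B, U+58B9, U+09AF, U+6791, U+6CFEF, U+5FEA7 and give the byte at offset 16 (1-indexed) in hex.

1-indexed offset 16 is 0-indexed offset 15.
U+9E3B → 3-byte form E9 B8 BB at offsets 0–2.
U+58B9 → 3-byte form E5 A2 B9 at offsets 3–5.
U+09AF → 3-byte form E0 A6 AF at offsets 6–8.
U+6791 → 3-byte form E6 9E 91 at offsets 9–11.
U+6CFEF → 4-byte form F1 AC BF AF at offsets 12–15.
Offset 15 falls in char 5's range; it's byte 4 of F1 AC BF AF = 0xAF.

0xAF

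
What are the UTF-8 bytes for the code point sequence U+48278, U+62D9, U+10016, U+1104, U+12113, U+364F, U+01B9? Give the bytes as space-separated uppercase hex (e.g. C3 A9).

F1 88 89 B8 E6 8B 99 F0 90 80 96 E1 84 84 F0 92 84 93 E3 99 8F C6 B9

U+48278: 4-byte form → F1 88 89 B8.
U+62D9: 3-byte form → E6 8B 99.
U+10016: 4-byte form → F0 90 80 96.
U+1104: 3-byte form → E1 84 84.
U+12113: 4-byte form → F0 92 84 93.
U+364F: 3-byte form → E3 99 8F.
U+01B9: 2-byte form → C6 B9.
Concatenated (23 bytes): F1 88 89 B8 E6 8B 99 F0 90 80 96 E1 84 84 F0 92 84 93 E3 99 8F C6 B9.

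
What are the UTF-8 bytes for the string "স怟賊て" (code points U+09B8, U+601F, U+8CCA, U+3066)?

U+09B8: 3-byte form → E0 A6 B8.
U+601F: 3-byte form → E6 80 9F.
U+8CCA: 3-byte form → E8 B3 8A.
U+3066: 3-byte form → E3 81 A6.
Concatenated (12 bytes): E0 A6 B8 E6 80 9F E8 B3 8A E3 81 A6.

E0 A6 B8 E6 80 9F E8 B3 8A E3 81 A6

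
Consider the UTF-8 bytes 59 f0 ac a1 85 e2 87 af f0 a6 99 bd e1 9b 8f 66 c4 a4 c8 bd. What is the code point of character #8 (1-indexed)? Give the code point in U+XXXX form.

Offset 0: leading byte 0x59 = 01011001 → 1-byte char #1 = 59.
Offset 1: leading byte 0xF0 = 11110000 → 4-byte char #2 = F0 AC A1 85.
Offset 5: leading byte 0xE2 = 11100010 → 3-byte char #3 = E2 87 AF.
Offset 8: leading byte 0xF0 = 11110000 → 4-byte char #4 = F0 A6 99 BD.
Offset 12: leading byte 0xE1 = 11100001 → 3-byte char #5 = E1 9B 8F.
Offset 15: leading byte 0x66 = 01100110 → 1-byte char #6 = 66.
Offset 16: leading byte 0xC4 = 11000100 → 2-byte char #7 = C4 A4.
Offset 18: leading byte 0xC8 = 11001000 → 2-byte char #8 = C8 BD.
Leading byte 0xC8 = 11001000 matches 110xxxxx → 2-byte sequence.
Byte 1: 0xC8 = 11001000, payload 01000 (5 bits).
Byte 2: 0xBD = 10111101 (10xxxxxx ✓), payload 111101.
Concatenate: 01000111101 = 0x23D (11 bits → U+023D).

U+023D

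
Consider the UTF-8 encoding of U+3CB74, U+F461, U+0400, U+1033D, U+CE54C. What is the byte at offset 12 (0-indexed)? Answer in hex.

0xBD

U+3CB74 → 4-byte form F0 BC AD B4 at offsets 0–3.
U+F461 → 3-byte form EF 91 A1 at offsets 4–6.
U+0400 → 2-byte form D0 80 at offsets 7–8.
U+1033D → 4-byte form F0 90 8C BD at offsets 9–12.
Offset 12 falls in char 4's range; it's byte 4 of F0 90 8C BD = 0xBD.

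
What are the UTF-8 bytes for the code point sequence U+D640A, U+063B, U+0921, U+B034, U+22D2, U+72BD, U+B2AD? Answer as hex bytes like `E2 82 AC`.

F3 96 90 8A D8 BB E0 A4 A1 EB 80 B4 E2 8B 92 E7 8A BD EB 8A AD

U+D640A: 4-byte form → F3 96 90 8A.
U+063B: 2-byte form → D8 BB.
U+0921: 3-byte form → E0 A4 A1.
U+B034: 3-byte form → EB 80 B4.
U+22D2: 3-byte form → E2 8B 92.
U+72BD: 3-byte form → E7 8A BD.
U+B2AD: 3-byte form → EB 8A AD.
Concatenated (21 bytes): F3 96 90 8A D8 BB E0 A4 A1 EB 80 B4 E2 8B 92 E7 8A BD EB 8A AD.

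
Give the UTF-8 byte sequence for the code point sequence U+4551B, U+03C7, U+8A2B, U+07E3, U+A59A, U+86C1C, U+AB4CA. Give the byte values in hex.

U+4551B: 4-byte form → F1 85 94 9B.
U+03C7: 2-byte form → CF 87.
U+8A2B: 3-byte form → E8 A8 AB.
U+07E3: 2-byte form → DF A3.
U+A59A: 3-byte form → EA 96 9A.
U+86C1C: 4-byte form → F2 86 B0 9C.
U+AB4CA: 4-byte form → F2 AB 93 8A.
Concatenated (22 bytes): F1 85 94 9B CF 87 E8 A8 AB DF A3 EA 96 9A F2 86 B0 9C F2 AB 93 8A.

F1 85 94 9B CF 87 E8 A8 AB DF A3 EA 96 9A F2 86 B0 9C F2 AB 93 8A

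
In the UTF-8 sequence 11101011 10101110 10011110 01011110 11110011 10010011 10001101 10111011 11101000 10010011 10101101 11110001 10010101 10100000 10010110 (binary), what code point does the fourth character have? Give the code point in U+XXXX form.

U+84ED

Offset 0: leading byte 0xEB = 11101011 → 3-byte char #1 = EB AE 9E.
Offset 3: leading byte 0x5E = 01011110 → 1-byte char #2 = 5E.
Offset 4: leading byte 0xF3 = 11110011 → 4-byte char #3 = F3 93 8D BB.
Offset 8: leading byte 0xE8 = 11101000 → 3-byte char #4 = E8 93 AD.
Leading byte 0xE8 = 11101000 matches 1110xxxx → 3-byte sequence.
Byte 1: 0xE8 = 11101000, payload 1000 (4 bits).
Byte 2: 0x93 = 10010011 (10xxxxxx ✓), payload 010011.
Byte 3: 0xAD = 10101101 (10xxxxxx ✓), payload 101101.
Concatenate: 1000010011101101 = 0x84ED (16 bits → U+84ED).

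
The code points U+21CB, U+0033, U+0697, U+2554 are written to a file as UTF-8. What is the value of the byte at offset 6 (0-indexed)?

U+21CB → 3-byte form E2 87 8B at offsets 0–2.
U+0033 → 1-byte form 33 at offsets 3–3.
U+0697 → 2-byte form DA 97 at offsets 4–5.
U+2554 → 3-byte form E2 95 94 at offsets 6–8.
Offset 6 falls in char 4's range; it's byte 1 of E2 95 94 = 0xE2.

0xE2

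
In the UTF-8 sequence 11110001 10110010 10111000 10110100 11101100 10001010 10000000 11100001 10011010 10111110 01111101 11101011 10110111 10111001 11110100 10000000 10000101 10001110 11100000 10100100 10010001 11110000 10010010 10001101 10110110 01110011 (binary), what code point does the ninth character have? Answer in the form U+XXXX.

Offset 0: leading byte 0xF1 = 11110001 → 4-byte char #1 = F1 B2 B8 B4.
Offset 4: leading byte 0xEC = 11101100 → 3-byte char #2 = EC 8A 80.
Offset 7: leading byte 0xE1 = 11100001 → 3-byte char #3 = E1 9A BE.
Offset 10: leading byte 0x7D = 01111101 → 1-byte char #4 = 7D.
Offset 11: leading byte 0xEB = 11101011 → 3-byte char #5 = EB B7 B9.
Offset 14: leading byte 0xF4 = 11110100 → 4-byte char #6 = F4 80 85 8E.
Offset 18: leading byte 0xE0 = 11100000 → 3-byte char #7 = E0 A4 91.
Offset 21: leading byte 0xF0 = 11110000 → 4-byte char #8 = F0 92 8D B6.
Offset 25: leading byte 0x73 = 01110011 → 1-byte char #9 = 73.
Leading byte 0x73 = 01110011 matches 0xxxxxxx → 1-byte sequence.
Byte 1: 0x73 = 01110011, payload 1110011 (7 bits).
Concatenate: 1110011 = 0x73 (7 bits → U+0073).

U+0073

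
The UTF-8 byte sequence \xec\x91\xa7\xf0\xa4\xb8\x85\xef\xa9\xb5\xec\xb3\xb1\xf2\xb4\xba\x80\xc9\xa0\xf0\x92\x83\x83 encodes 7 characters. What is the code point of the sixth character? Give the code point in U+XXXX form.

Offset 0: leading byte 0xEC = 11101100 → 3-byte char #1 = EC 91 A7.
Offset 3: leading byte 0xF0 = 11110000 → 4-byte char #2 = F0 A4 B8 85.
Offset 7: leading byte 0xEF = 11101111 → 3-byte char #3 = EF A9 B5.
Offset 10: leading byte 0xEC = 11101100 → 3-byte char #4 = EC B3 B1.
Offset 13: leading byte 0xF2 = 11110010 → 4-byte char #5 = F2 B4 BA 80.
Offset 17: leading byte 0xC9 = 11001001 → 2-byte char #6 = C9 A0.
Leading byte 0xC9 = 11001001 matches 110xxxxx → 2-byte sequence.
Byte 1: 0xC9 = 11001001, payload 01001 (5 bits).
Byte 2: 0xA0 = 10100000 (10xxxxxx ✓), payload 100000.
Concatenate: 01001100000 = 0x260 (11 bits → U+0260).

U+0260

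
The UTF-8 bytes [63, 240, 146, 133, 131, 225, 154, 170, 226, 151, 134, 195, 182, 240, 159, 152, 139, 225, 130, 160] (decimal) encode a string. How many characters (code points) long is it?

Byte at offset 0: 0x3F = 00111111 → 1-byte char (#1). Advance 1.
Byte at offset 1: 0xF0 = 11110000 → 4-byte char (#2). Advance 4.
Byte at offset 5: 0xE1 = 11100001 → 3-byte char (#3). Advance 3.
Byte at offset 8: 0xE2 = 11100010 → 3-byte char (#4). Advance 3.
Byte at offset 11: 0xC3 = 11000011 → 2-byte char (#5). Advance 2.
Byte at offset 13: 0xF0 = 11110000 → 4-byte char (#6). Advance 4.
Byte at offset 17: 0xE1 = 11100001 → 3-byte char (#7). Advance 3.
Reached end at offset 20 after 7 code points.

7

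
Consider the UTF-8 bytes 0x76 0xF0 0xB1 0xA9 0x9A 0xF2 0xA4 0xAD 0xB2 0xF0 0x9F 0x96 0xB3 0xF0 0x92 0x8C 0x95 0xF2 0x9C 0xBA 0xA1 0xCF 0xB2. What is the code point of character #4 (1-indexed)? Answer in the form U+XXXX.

U+1F5B3

Offset 0: leading byte 0x76 = 01110110 → 1-byte char #1 = 76.
Offset 1: leading byte 0xF0 = 11110000 → 4-byte char #2 = F0 B1 A9 9A.
Offset 5: leading byte 0xF2 = 11110010 → 4-byte char #3 = F2 A4 AD B2.
Offset 9: leading byte 0xF0 = 11110000 → 4-byte char #4 = F0 9F 96 B3.
Leading byte 0xF0 = 11110000 matches 11110xxx → 4-byte sequence.
Byte 1: 0xF0 = 11110000, payload 000 (3 bits).
Byte 2: 0x9F = 10011111 (10xxxxxx ✓), payload 011111.
Byte 3: 0x96 = 10010110 (10xxxxxx ✓), payload 010110.
Byte 4: 0xB3 = 10110011 (10xxxxxx ✓), payload 110011.
Concatenate: 000011111010110110011 = 0x1F5B3 (21 bits → U+1F5B3).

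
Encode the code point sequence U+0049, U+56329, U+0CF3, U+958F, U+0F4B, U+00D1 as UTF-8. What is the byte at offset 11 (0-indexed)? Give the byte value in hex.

0xE0

U+0049 → 1-byte form 49 at offsets 0–0.
U+56329 → 4-byte form F1 96 8C A9 at offsets 1–4.
U+0CF3 → 3-byte form E0 B3 B3 at offsets 5–7.
U+958F → 3-byte form E9 96 8F at offsets 8–10.
U+0F4B → 3-byte form E0 BD 8B at offsets 11–13.
Offset 11 falls in char 5's range; it's byte 1 of E0 BD 8B = 0xE0.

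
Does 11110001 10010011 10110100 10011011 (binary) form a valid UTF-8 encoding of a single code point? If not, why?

valid

Leading byte 0xF1 = 11110001 → 4-byte form.
Continuation bytes 0x93=10010011, 0xB4=10110100, 0x9B=10011011 all match 10xxxxxx.
Decoded value 0x53D1B is ≥ 0x10000 (shortest form) and not a surrogate.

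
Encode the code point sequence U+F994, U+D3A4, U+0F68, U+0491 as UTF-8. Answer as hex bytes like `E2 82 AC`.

EF A6 94 ED 8E A4 E0 BD A8 D2 91

U+F994: 3-byte form → EF A6 94.
U+D3A4: 3-byte form → ED 8E A4.
U+0F68: 3-byte form → E0 BD A8.
U+0491: 2-byte form → D2 91.
Concatenated (11 bytes): EF A6 94 ED 8E A4 E0 BD A8 D2 91.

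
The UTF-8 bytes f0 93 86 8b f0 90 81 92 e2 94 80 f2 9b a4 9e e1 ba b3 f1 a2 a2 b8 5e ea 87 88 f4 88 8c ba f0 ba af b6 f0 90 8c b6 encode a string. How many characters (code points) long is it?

Byte at offset 0: 0xF0 = 11110000 → 4-byte char (#1). Advance 4.
Byte at offset 4: 0xF0 = 11110000 → 4-byte char (#2). Advance 4.
Byte at offset 8: 0xE2 = 11100010 → 3-byte char (#3). Advance 3.
Byte at offset 11: 0xF2 = 11110010 → 4-byte char (#4). Advance 4.
Byte at offset 15: 0xE1 = 11100001 → 3-byte char (#5). Advance 3.
Byte at offset 18: 0xF1 = 11110001 → 4-byte char (#6). Advance 4.
Byte at offset 22: 0x5E = 01011110 → 1-byte char (#7). Advance 1.
Byte at offset 23: 0xEA = 11101010 → 3-byte char (#8). Advance 3.
Byte at offset 26: 0xF4 = 11110100 → 4-byte char (#9). Advance 4.
Byte at offset 30: 0xF0 = 11110000 → 4-byte char (#10). Advance 4.
Byte at offset 34: 0xF0 = 11110000 → 4-byte char (#11). Advance 4.
Reached end at offset 38 after 11 code points.

11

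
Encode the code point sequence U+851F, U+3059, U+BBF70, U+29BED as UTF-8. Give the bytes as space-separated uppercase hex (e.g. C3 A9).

E8 94 9F E3 81 99 F2 BB BD B0 F0 A9 AF AD

U+851F: 3-byte form → E8 94 9F.
U+3059: 3-byte form → E3 81 99.
U+BBF70: 4-byte form → F2 BB BD B0.
U+29BED: 4-byte form → F0 A9 AF AD.
Concatenated (14 bytes): E8 94 9F E3 81 99 F2 BB BD B0 F0 A9 AF AD.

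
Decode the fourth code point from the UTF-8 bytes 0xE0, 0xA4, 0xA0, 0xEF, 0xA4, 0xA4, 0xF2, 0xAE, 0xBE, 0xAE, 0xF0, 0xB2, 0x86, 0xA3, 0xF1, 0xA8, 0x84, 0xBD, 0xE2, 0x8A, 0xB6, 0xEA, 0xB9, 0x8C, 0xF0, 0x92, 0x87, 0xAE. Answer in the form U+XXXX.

U+321A3

Offset 0: leading byte 0xE0 = 11100000 → 3-byte char #1 = E0 A4 A0.
Offset 3: leading byte 0xEF = 11101111 → 3-byte char #2 = EF A4 A4.
Offset 6: leading byte 0xF2 = 11110010 → 4-byte char #3 = F2 AE BE AE.
Offset 10: leading byte 0xF0 = 11110000 → 4-byte char #4 = F0 B2 86 A3.
Leading byte 0xF0 = 11110000 matches 11110xxx → 4-byte sequence.
Byte 1: 0xF0 = 11110000, payload 000 (3 bits).
Byte 2: 0xB2 = 10110010 (10xxxxxx ✓), payload 110010.
Byte 3: 0x86 = 10000110 (10xxxxxx ✓), payload 000110.
Byte 4: 0xA3 = 10100011 (10xxxxxx ✓), payload 100011.
Concatenate: 000110010000110100011 = 0x321A3 (21 bits → U+321A3).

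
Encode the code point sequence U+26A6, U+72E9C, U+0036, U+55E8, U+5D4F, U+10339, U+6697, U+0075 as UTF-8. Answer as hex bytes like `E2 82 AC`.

E2 9A A6 F1 B2 BA 9C 36 E5 97 A8 E5 B5 8F F0 90 8C B9 E6 9A 97 75

U+26A6: 3-byte form → E2 9A A6.
U+72E9C: 4-byte form → F1 B2 BA 9C.
U+0036: 1-byte form → 36.
U+55E8: 3-byte form → E5 97 A8.
U+5D4F: 3-byte form → E5 B5 8F.
U+10339: 4-byte form → F0 90 8C B9.
U+6697: 3-byte form → E6 9A 97.
U+0075: 1-byte form → 75.
Concatenated (22 bytes): E2 9A A6 F1 B2 BA 9C 36 E5 97 A8 E5 B5 8F F0 90 8C B9 E6 9A 97 75.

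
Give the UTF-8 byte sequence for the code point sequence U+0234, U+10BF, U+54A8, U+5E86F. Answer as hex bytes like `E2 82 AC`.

C8 B4 E1 82 BF E5 92 A8 F1 9E A1 AF

U+0234: 2-byte form → C8 B4.
U+10BF: 3-byte form → E1 82 BF.
U+54A8: 3-byte form → E5 92 A8.
U+5E86F: 4-byte form → F1 9E A1 AF.
Concatenated (12 bytes): C8 B4 E1 82 BF E5 92 A8 F1 9E A1 AF.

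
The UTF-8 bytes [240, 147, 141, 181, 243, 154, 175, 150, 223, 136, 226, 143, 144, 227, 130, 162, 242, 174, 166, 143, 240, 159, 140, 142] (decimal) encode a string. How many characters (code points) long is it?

Byte at offset 0: 0xF0 = 11110000 → 4-byte char (#1). Advance 4.
Byte at offset 4: 0xF3 = 11110011 → 4-byte char (#2). Advance 4.
Byte at offset 8: 0xDF = 11011111 → 2-byte char (#3). Advance 2.
Byte at offset 10: 0xE2 = 11100010 → 3-byte char (#4). Advance 3.
Byte at offset 13: 0xE3 = 11100011 → 3-byte char (#5). Advance 3.
Byte at offset 16: 0xF2 = 11110010 → 4-byte char (#6). Advance 4.
Byte at offset 20: 0xF0 = 11110000 → 4-byte char (#7). Advance 4.
Reached end at offset 24 after 7 code points.

7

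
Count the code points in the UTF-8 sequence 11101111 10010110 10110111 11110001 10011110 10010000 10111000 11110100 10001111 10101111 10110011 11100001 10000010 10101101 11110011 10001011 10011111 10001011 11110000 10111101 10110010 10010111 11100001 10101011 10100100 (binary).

Byte at offset 0: 0xEF = 11101111 → 3-byte char (#1). Advance 3.
Byte at offset 3: 0xF1 = 11110001 → 4-byte char (#2). Advance 4.
Byte at offset 7: 0xF4 = 11110100 → 4-byte char (#3). Advance 4.
Byte at offset 11: 0xE1 = 11100001 → 3-byte char (#4). Advance 3.
Byte at offset 14: 0xF3 = 11110011 → 4-byte char (#5). Advance 4.
Byte at offset 18: 0xF0 = 11110000 → 4-byte char (#6). Advance 4.
Byte at offset 22: 0xE1 = 11100001 → 3-byte char (#7). Advance 3.
Reached end at offset 25 after 7 code points.

7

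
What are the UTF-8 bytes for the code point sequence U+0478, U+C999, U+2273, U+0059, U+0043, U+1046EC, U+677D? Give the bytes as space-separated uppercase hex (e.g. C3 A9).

U+0478: 2-byte form → D1 B8.
U+C999: 3-byte form → EC A6 99.
U+2273: 3-byte form → E2 89 B3.
U+0059: 1-byte form → 59.
U+0043: 1-byte form → 43.
U+1046EC: 4-byte form → F4 84 9B AC.
U+677D: 3-byte form → E6 9D BD.
Concatenated (17 bytes): D1 B8 EC A6 99 E2 89 B3 59 43 F4 84 9B AC E6 9D BD.

D1 B8 EC A6 99 E2 89 B3 59 43 F4 84 9B AC E6 9D BD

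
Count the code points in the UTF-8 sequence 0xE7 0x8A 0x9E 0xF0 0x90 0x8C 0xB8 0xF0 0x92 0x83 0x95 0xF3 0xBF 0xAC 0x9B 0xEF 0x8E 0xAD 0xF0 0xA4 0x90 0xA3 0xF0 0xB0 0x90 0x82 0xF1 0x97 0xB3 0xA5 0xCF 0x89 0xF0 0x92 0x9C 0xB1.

10

Byte at offset 0: 0xE7 = 11100111 → 3-byte char (#1). Advance 3.
Byte at offset 3: 0xF0 = 11110000 → 4-byte char (#2). Advance 4.
Byte at offset 7: 0xF0 = 11110000 → 4-byte char (#3). Advance 4.
Byte at offset 11: 0xF3 = 11110011 → 4-byte char (#4). Advance 4.
Byte at offset 15: 0xEF = 11101111 → 3-byte char (#5). Advance 3.
Byte at offset 18: 0xF0 = 11110000 → 4-byte char (#6). Advance 4.
Byte at offset 22: 0xF0 = 11110000 → 4-byte char (#7). Advance 4.
Byte at offset 26: 0xF1 = 11110001 → 4-byte char (#8). Advance 4.
Byte at offset 30: 0xCF = 11001111 → 2-byte char (#9). Advance 2.
Byte at offset 32: 0xF0 = 11110000 → 4-byte char (#10). Advance 4.
Reached end at offset 36 after 10 code points.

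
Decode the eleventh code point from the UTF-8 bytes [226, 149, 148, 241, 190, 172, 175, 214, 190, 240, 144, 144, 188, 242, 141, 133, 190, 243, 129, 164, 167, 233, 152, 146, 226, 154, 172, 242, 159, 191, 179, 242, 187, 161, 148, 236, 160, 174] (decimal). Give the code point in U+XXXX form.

Offset 0: leading byte 0xE2 = 11100010 → 3-byte char #1 = E2 95 94.
Offset 3: leading byte 0xF1 = 11110001 → 4-byte char #2 = F1 BE AC AF.
Offset 7: leading byte 0xD6 = 11010110 → 2-byte char #3 = D6 BE.
Offset 9: leading byte 0xF0 = 11110000 → 4-byte char #4 = F0 90 90 BC.
Offset 13: leading byte 0xF2 = 11110010 → 4-byte char #5 = F2 8D 85 BE.
Offset 17: leading byte 0xF3 = 11110011 → 4-byte char #6 = F3 81 A4 A7.
Offset 21: leading byte 0xE9 = 11101001 → 3-byte char #7 = E9 98 92.
Offset 24: leading byte 0xE2 = 11100010 → 3-byte char #8 = E2 9A AC.
Offset 27: leading byte 0xF2 = 11110010 → 4-byte char #9 = F2 9F BF B3.
Offset 31: leading byte 0xF2 = 11110010 → 4-byte char #10 = F2 BB A1 94.
Offset 35: leading byte 0xEC = 11101100 → 3-byte char #11 = EC A0 AE.
Leading byte 0xEC = 11101100 matches 1110xxxx → 3-byte sequence.
Byte 1: 0xEC = 11101100, payload 1100 (4 bits).
Byte 2: 0xA0 = 10100000 (10xxxxxx ✓), payload 100000.
Byte 3: 0xAE = 10101110 (10xxxxxx ✓), payload 101110.
Concatenate: 1100100000101110 = 0xC82E (16 bits → U+C82E).

U+C82E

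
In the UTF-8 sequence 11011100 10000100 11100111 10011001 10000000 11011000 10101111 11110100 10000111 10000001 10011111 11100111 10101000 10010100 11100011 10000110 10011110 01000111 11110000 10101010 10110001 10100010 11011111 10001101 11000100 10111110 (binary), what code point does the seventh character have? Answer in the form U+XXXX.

U+0047

Offset 0: leading byte 0xDC = 11011100 → 2-byte char #1 = DC 84.
Offset 2: leading byte 0xE7 = 11100111 → 3-byte char #2 = E7 99 80.
Offset 5: leading byte 0xD8 = 11011000 → 2-byte char #3 = D8 AF.
Offset 7: leading byte 0xF4 = 11110100 → 4-byte char #4 = F4 87 81 9F.
Offset 11: leading byte 0xE7 = 11100111 → 3-byte char #5 = E7 A8 94.
Offset 14: leading byte 0xE3 = 11100011 → 3-byte char #6 = E3 86 9E.
Offset 17: leading byte 0x47 = 01000111 → 1-byte char #7 = 47.
Leading byte 0x47 = 01000111 matches 0xxxxxxx → 1-byte sequence.
Byte 1: 0x47 = 01000111, payload 1000111 (7 bits).
Concatenate: 1000111 = 0x47 (7 bits → U+0047).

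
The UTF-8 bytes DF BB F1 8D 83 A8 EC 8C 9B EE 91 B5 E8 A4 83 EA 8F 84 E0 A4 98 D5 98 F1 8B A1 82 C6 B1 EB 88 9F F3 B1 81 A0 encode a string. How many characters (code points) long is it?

Byte at offset 0: 0xDF = 11011111 → 2-byte char (#1). Advance 2.
Byte at offset 2: 0xF1 = 11110001 → 4-byte char (#2). Advance 4.
Byte at offset 6: 0xEC = 11101100 → 3-byte char (#3). Advance 3.
Byte at offset 9: 0xEE = 11101110 → 3-byte char (#4). Advance 3.
Byte at offset 12: 0xE8 = 11101000 → 3-byte char (#5). Advance 3.
Byte at offset 15: 0xEA = 11101010 → 3-byte char (#6). Advance 3.
Byte at offset 18: 0xE0 = 11100000 → 3-byte char (#7). Advance 3.
Byte at offset 21: 0xD5 = 11010101 → 2-byte char (#8). Advance 2.
Byte at offset 23: 0xF1 = 11110001 → 4-byte char (#9). Advance 4.
Byte at offset 27: 0xC6 = 11000110 → 2-byte char (#10). Advance 2.
Byte at offset 29: 0xEB = 11101011 → 3-byte char (#11). Advance 3.
Byte at offset 32: 0xF3 = 11110011 → 4-byte char (#12). Advance 4.
Reached end at offset 36 after 12 code points.

12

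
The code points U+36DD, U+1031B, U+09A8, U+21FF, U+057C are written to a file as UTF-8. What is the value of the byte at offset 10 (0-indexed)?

U+36DD → 3-byte form E3 9B 9D at offsets 0–2.
U+1031B → 4-byte form F0 90 8C 9B at offsets 3–6.
U+09A8 → 3-byte form E0 A6 A8 at offsets 7–9.
U+21FF → 3-byte form E2 87 BF at offsets 10–12.
Offset 10 falls in char 4's range; it's byte 1 of E2 87 BF = 0xE2.

0xE2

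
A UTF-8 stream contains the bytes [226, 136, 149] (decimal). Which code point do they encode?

Leading byte 0xE2 = 11100010 matches 1110xxxx → 3-byte sequence.
Byte 1: 0xE2 = 11100010, payload 0010 (4 bits).
Byte 2: 0x88 = 10001000 (10xxxxxx ✓), payload 001000.
Byte 3: 0x95 = 10010101 (10xxxxxx ✓), payload 010101.
Concatenate: 0010001000010101 = 0x2215 (16 bits → U+2215).

U+2215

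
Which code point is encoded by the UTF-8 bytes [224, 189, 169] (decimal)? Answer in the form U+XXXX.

U+0F69

Leading byte 0xE0 = 11100000 matches 1110xxxx → 3-byte sequence.
Byte 1: 0xE0 = 11100000, payload 0000 (4 bits).
Byte 2: 0xBD = 10111101 (10xxxxxx ✓), payload 111101.
Byte 3: 0xA9 = 10101001 (10xxxxxx ✓), payload 101001.
Concatenate: 0000111101101001 = 0xF69 (16 bits → U+0F69).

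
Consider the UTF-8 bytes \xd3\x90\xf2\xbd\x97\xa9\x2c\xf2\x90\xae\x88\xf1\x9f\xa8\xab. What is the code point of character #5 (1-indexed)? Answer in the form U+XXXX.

Offset 0: leading byte 0xD3 = 11010011 → 2-byte char #1 = D3 90.
Offset 2: leading byte 0xF2 = 11110010 → 4-byte char #2 = F2 BD 97 A9.
Offset 6: leading byte 0x2C = 00101100 → 1-byte char #3 = 2C.
Offset 7: leading byte 0xF2 = 11110010 → 4-byte char #4 = F2 90 AE 88.
Offset 11: leading byte 0xF1 = 11110001 → 4-byte char #5 = F1 9F A8 AB.
Leading byte 0xF1 = 11110001 matches 11110xxx → 4-byte sequence.
Byte 1: 0xF1 = 11110001, payload 001 (3 bits).
Byte 2: 0x9F = 10011111 (10xxxxxx ✓), payload 011111.
Byte 3: 0xA8 = 10101000 (10xxxxxx ✓), payload 101000.
Byte 4: 0xAB = 10101011 (10xxxxxx ✓), payload 101011.
Concatenate: 001011111101000101011 = 0x5FA2B (21 bits → U+5FA2B).

U+5FA2B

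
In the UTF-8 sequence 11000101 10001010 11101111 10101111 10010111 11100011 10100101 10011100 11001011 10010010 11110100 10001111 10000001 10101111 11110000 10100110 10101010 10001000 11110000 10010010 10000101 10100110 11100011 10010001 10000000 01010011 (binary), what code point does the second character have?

Offset 0: leading byte 0xC5 = 11000101 → 2-byte char #1 = C5 8A.
Offset 2: leading byte 0xEF = 11101111 → 3-byte char #2 = EF AF 97.
Leading byte 0xEF = 11101111 matches 1110xxxx → 3-byte sequence.
Byte 1: 0xEF = 11101111, payload 1111 (4 bits).
Byte 2: 0xAF = 10101111 (10xxxxxx ✓), payload 101111.
Byte 3: 0x97 = 10010111 (10xxxxxx ✓), payload 010111.
Concatenate: 1111101111010111 = 0xFBD7 (16 bits → U+FBD7).

U+FBD7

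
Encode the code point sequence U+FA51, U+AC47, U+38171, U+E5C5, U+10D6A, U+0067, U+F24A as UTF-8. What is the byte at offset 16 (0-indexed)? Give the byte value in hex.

U+FA51 → 3-byte form EF A9 91 at offsets 0–2.
U+AC47 → 3-byte form EA B1 87 at offsets 3–5.
U+38171 → 4-byte form F0 B8 85 B1 at offsets 6–9.
U+E5C5 → 3-byte form EE 97 85 at offsets 10–12.
U+10D6A → 4-byte form F0 90 B5 AA at offsets 13–16.
Offset 16 falls in char 5's range; it's byte 4 of F0 90 B5 AA = 0xAA.

0xAA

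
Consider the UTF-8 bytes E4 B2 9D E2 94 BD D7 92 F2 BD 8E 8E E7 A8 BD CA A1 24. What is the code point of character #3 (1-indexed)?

U+05D2

Offset 0: leading byte 0xE4 = 11100100 → 3-byte char #1 = E4 B2 9D.
Offset 3: leading byte 0xE2 = 11100010 → 3-byte char #2 = E2 94 BD.
Offset 6: leading byte 0xD7 = 11010111 → 2-byte char #3 = D7 92.
Leading byte 0xD7 = 11010111 matches 110xxxxx → 2-byte sequence.
Byte 1: 0xD7 = 11010111, payload 10111 (5 bits).
Byte 2: 0x92 = 10010010 (10xxxxxx ✓), payload 010010.
Concatenate: 10111010010 = 0x5D2 (11 bits → U+05D2).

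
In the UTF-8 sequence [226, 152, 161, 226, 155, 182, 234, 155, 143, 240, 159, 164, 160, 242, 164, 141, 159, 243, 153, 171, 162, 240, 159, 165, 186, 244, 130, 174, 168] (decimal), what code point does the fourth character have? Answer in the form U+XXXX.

U+1F920

Offset 0: leading byte 0xE2 = 11100010 → 3-byte char #1 = E2 98 A1.
Offset 3: leading byte 0xE2 = 11100010 → 3-byte char #2 = E2 9B B6.
Offset 6: leading byte 0xEA = 11101010 → 3-byte char #3 = EA 9B 8F.
Offset 9: leading byte 0xF0 = 11110000 → 4-byte char #4 = F0 9F A4 A0.
Leading byte 0xF0 = 11110000 matches 11110xxx → 4-byte sequence.
Byte 1: 0xF0 = 11110000, payload 000 (3 bits).
Byte 2: 0x9F = 10011111 (10xxxxxx ✓), payload 011111.
Byte 3: 0xA4 = 10100100 (10xxxxxx ✓), payload 100100.
Byte 4: 0xA0 = 10100000 (10xxxxxx ✓), payload 100000.
Concatenate: 000011111100100100000 = 0x1F920 (21 bits → U+1F920).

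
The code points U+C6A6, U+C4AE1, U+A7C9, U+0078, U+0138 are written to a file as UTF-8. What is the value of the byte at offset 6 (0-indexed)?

U+C6A6 → 3-byte form EC 9A A6 at offsets 0–2.
U+C4AE1 → 4-byte form F3 84 AB A1 at offsets 3–6.
Offset 6 falls in char 2's range; it's byte 4 of F3 84 AB A1 = 0xA1.

0xA1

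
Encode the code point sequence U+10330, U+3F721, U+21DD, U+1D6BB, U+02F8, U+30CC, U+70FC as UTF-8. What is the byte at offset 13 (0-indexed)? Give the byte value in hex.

0x9A

U+10330 → 4-byte form F0 90 8C B0 at offsets 0–3.
U+3F721 → 4-byte form F0 BF 9C A1 at offsets 4–7.
U+21DD → 3-byte form E2 87 9D at offsets 8–10.
U+1D6BB → 4-byte form F0 9D 9A BB at offsets 11–14.
Offset 13 falls in char 4's range; it's byte 3 of F0 9D 9A BB = 0x9A.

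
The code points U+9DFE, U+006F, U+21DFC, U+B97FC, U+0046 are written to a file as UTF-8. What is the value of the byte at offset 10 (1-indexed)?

0xB9

1-indexed offset 10 is 0-indexed offset 9.
U+9DFE → 3-byte form E9 B7 BE at offsets 0–2.
U+006F → 1-byte form 6F at offsets 3–3.
U+21DFC → 4-byte form F0 A1 B7 BC at offsets 4–7.
U+B97FC → 4-byte form F2 B9 9F BC at offsets 8–11.
Offset 9 falls in char 4's range; it's byte 2 of F2 B9 9F BC = 0xB9.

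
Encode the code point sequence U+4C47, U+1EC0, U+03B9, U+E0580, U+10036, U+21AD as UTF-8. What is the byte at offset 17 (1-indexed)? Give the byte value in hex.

1-indexed offset 17 is 0-indexed offset 16.
U+4C47 → 3-byte form E4 B1 87 at offsets 0–2.
U+1EC0 → 3-byte form E1 BB 80 at offsets 3–5.
U+03B9 → 2-byte form CE B9 at offsets 6–7.
U+E0580 → 4-byte form F3 A0 96 80 at offsets 8–11.
U+10036 → 4-byte form F0 90 80 B6 at offsets 12–15.
U+21AD → 3-byte form E2 86 AD at offsets 16–18.
Offset 16 falls in char 6's range; it's byte 1 of E2 86 AD = 0xE2.

0xE2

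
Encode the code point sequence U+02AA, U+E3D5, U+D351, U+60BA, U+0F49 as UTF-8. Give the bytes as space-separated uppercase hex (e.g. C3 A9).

CA AA EE 8F 95 ED 8D 91 E6 82 BA E0 BD 89

U+02AA: 2-byte form → CA AA.
U+E3D5: 3-byte form → EE 8F 95.
U+D351: 3-byte form → ED 8D 91.
U+60BA: 3-byte form → E6 82 BA.
U+0F49: 3-byte form → E0 BD 89.
Concatenated (14 bytes): CA AA EE 8F 95 ED 8D 91 E6 82 BA E0 BD 89.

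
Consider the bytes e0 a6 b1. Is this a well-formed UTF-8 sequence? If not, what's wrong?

valid

Leading byte 0xE0 = 11100000 → 3-byte form.
Continuation bytes 0xA6=10100110, 0xB1=10110001 all match 10xxxxxx.
Decoded value 0x9B1 is ≥ 0x800 (shortest form) and not a surrogate.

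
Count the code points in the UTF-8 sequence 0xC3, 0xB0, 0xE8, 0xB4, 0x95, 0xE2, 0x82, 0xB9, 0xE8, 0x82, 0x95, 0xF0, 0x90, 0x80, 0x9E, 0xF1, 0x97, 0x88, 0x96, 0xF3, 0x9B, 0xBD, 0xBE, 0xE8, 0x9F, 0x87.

8

Byte at offset 0: 0xC3 = 11000011 → 2-byte char (#1). Advance 2.
Byte at offset 2: 0xE8 = 11101000 → 3-byte char (#2). Advance 3.
Byte at offset 5: 0xE2 = 11100010 → 3-byte char (#3). Advance 3.
Byte at offset 8: 0xE8 = 11101000 → 3-byte char (#4). Advance 3.
Byte at offset 11: 0xF0 = 11110000 → 4-byte char (#5). Advance 4.
Byte at offset 15: 0xF1 = 11110001 → 4-byte char (#6). Advance 4.
Byte at offset 19: 0xF3 = 11110011 → 4-byte char (#7). Advance 4.
Byte at offset 23: 0xE8 = 11101000 → 3-byte char (#8). Advance 3.
Reached end at offset 26 after 8 code points.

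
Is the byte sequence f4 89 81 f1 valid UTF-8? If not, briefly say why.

invalid (non-continuation byte where continuation expected)

Leading byte 0xF4 = 11110100 → 4-byte form.
Byte 4 is 0xF1 = 11110001, which is not 10xxxxxx — expected a continuation byte.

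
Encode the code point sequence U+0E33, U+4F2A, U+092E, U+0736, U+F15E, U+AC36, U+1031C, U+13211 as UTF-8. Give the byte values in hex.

U+0E33: 3-byte form → E0 B8 B3.
U+4F2A: 3-byte form → E4 BC AA.
U+092E: 3-byte form → E0 A4 AE.
U+0736: 2-byte form → DC B6.
U+F15E: 3-byte form → EF 85 9E.
U+AC36: 3-byte form → EA B0 B6.
U+1031C: 4-byte form → F0 90 8C 9C.
U+13211: 4-byte form → F0 93 88 91.
Concatenated (25 bytes): E0 B8 B3 E4 BC AA E0 A4 AE DC B6 EF 85 9E EA B0 B6 F0 90 8C 9C F0 93 88 91.

E0 B8 B3 E4 BC AA E0 A4 AE DC B6 EF 85 9E EA B0 B6 F0 90 8C 9C F0 93 88 91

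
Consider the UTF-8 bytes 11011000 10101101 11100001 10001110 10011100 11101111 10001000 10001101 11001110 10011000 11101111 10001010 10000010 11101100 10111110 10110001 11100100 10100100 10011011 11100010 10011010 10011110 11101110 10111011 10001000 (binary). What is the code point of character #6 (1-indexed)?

U+CFB1

Offset 0: leading byte 0xD8 = 11011000 → 2-byte char #1 = D8 AD.
Offset 2: leading byte 0xE1 = 11100001 → 3-byte char #2 = E1 8E 9C.
Offset 5: leading byte 0xEF = 11101111 → 3-byte char #3 = EF 88 8D.
Offset 8: leading byte 0xCE = 11001110 → 2-byte char #4 = CE 98.
Offset 10: leading byte 0xEF = 11101111 → 3-byte char #5 = EF 8A 82.
Offset 13: leading byte 0xEC = 11101100 → 3-byte char #6 = EC BE B1.
Leading byte 0xEC = 11101100 matches 1110xxxx → 3-byte sequence.
Byte 1: 0xEC = 11101100, payload 1100 (4 bits).
Byte 2: 0xBE = 10111110 (10xxxxxx ✓), payload 111110.
Byte 3: 0xB1 = 10110001 (10xxxxxx ✓), payload 110001.
Concatenate: 1100111110110001 = 0xCFB1 (16 bits → U+CFB1).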